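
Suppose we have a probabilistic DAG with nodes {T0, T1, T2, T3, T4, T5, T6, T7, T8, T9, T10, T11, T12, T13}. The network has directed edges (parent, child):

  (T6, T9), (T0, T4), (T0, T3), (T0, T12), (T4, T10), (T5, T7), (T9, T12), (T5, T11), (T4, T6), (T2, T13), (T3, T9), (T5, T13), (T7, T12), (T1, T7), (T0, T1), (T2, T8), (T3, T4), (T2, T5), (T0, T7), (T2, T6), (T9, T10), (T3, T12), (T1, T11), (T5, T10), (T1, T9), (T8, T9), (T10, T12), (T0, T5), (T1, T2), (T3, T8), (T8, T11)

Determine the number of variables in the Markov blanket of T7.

By definition, MB(T7) is built from T7's parents, T7's children, and the co-parents of T7.
Pa(T7) = {T0, T1, T5}.
T7 has child T12.
For each child, the remaining parents (spouses of T7):
  T12 also has parents T0, T3, T9, T10.
MB(T7) = {T0, T1, T3, T5, T9, T10, T12}, which has 7 nodes.

7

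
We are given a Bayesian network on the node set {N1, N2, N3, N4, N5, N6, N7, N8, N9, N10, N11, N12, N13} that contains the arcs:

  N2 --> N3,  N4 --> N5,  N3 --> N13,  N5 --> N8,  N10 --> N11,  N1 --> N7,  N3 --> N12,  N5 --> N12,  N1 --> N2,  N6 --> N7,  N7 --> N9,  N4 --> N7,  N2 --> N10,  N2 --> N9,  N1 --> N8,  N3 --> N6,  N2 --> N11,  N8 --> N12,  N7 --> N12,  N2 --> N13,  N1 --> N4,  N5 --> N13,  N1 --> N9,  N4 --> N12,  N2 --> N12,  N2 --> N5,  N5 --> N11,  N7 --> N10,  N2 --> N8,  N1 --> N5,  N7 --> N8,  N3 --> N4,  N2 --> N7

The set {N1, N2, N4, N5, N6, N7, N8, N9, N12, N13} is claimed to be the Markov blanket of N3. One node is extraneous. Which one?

N9

The Markov blanket of a node is its parents, its children, and the other parents of its children.
Pa(N3) = {N2}.
Children of N3: N4, N6, N12, N13.
For each child, the remaining parents (spouses of N3):
  N4 also has parent N1.
  N6 has no other parent.
  N12 also has parents N2, N4, N5, N7, N8.
  N13 also has parents N2, N5.
MB(N3) = {N1, N2, N4, N5, N6, N7, N8, N12, N13}.
N9 is neither a parent, child, nor co-parent of N3, so it does not belong.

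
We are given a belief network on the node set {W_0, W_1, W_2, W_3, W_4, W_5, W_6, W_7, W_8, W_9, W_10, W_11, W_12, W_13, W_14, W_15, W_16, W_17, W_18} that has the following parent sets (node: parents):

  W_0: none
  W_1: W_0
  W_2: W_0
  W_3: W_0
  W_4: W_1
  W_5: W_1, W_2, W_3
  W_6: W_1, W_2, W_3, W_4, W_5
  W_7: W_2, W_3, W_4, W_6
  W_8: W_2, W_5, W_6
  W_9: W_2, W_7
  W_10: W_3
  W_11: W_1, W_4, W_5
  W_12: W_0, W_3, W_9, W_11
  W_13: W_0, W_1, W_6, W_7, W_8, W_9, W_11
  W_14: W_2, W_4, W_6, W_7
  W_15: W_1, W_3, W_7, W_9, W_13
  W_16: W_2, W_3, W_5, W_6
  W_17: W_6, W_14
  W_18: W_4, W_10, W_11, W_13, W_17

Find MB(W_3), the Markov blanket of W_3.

W_3's parents: W_0.
W_3's children: W_5, W_6, W_7, W_10, W_12, W_15, W_16.
Other parents of W_3's children:
  W_5 also has parents W_1, W_2.
  W_6 also has parents W_1, W_2, W_4, W_5.
  W_7's other parents are W_2, W_4, W_6.
  W_10 has no other parent.
  parents(W_12) \ {W_3} = {W_0, W_9, W_11}.
  W_15's other parents are W_1, W_7, W_9, W_13.
  parents(W_16) \ {W_3} = {W_2, W_5, W_6}.
Union: {W_0} ∪ {W_5, W_6, W_7, W_10, W_12, W_15, W_16} ∪ {W_0, W_1, W_2, W_4, W_5, W_6, W_7, W_9, W_11, W_13} = {W_0, W_1, W_2, W_4, W_5, W_6, W_7, W_9, W_10, W_11, W_12, W_13, W_15, W_16}.

{W_0, W_1, W_2, W_4, W_5, W_6, W_7, W_9, W_10, W_11, W_12, W_13, W_15, W_16}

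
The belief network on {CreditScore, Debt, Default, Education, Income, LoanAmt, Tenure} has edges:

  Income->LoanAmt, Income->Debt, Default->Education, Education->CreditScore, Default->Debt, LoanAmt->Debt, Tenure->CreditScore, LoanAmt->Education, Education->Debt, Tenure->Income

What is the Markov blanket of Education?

The Markov blanket of a node is its parents, its children, and the other parents of its children.
Ch(Education) = {CreditScore, Debt}.
Education's parents: Default, LoanAmt.
Parents of each child, excluding Education:
  CreditScore: Tenure
  Debt: Default, Income, LoanAmt
MB(Education) = {CreditScore, Debt, Default, Income, LoanAmt, Tenure}.

{CreditScore, Debt, Default, Income, LoanAmt, Tenure}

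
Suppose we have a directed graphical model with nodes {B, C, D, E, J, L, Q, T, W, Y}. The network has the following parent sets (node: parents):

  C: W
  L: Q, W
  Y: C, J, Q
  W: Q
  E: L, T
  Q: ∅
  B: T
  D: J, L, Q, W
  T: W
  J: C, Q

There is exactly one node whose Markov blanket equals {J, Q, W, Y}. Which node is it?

The target node must have every member of {J, Q, W, Y} as a parent, child, or co-parent, and no others.
Parents of C: W; children: J, Y; co-parents: J, Q.
These exactly cover the given set, so the node is C.

C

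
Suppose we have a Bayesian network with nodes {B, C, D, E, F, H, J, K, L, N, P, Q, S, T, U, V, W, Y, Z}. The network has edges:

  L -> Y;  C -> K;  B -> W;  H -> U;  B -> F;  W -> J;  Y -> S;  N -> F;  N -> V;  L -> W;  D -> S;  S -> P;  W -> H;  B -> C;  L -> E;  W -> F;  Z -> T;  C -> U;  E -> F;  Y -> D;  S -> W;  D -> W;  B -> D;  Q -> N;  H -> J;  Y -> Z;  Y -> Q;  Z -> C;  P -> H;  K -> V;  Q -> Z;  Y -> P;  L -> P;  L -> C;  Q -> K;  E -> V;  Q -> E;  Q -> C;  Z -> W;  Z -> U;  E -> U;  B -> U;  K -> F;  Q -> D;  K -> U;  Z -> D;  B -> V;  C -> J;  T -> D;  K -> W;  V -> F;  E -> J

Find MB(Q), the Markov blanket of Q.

{B, C, D, E, K, L, N, T, Y, Z}

Q has parent Y.
Q has children C, D, E, K, N, Z.
Co-parents of Q (other parents of its children):
  E: L
  Z: Y
  D: B, T, Y, Z
  N: —
  C: B, L, Z
  K: C
MB(Q) = {B, C, D, E, K, L, N, T, Y, Z}.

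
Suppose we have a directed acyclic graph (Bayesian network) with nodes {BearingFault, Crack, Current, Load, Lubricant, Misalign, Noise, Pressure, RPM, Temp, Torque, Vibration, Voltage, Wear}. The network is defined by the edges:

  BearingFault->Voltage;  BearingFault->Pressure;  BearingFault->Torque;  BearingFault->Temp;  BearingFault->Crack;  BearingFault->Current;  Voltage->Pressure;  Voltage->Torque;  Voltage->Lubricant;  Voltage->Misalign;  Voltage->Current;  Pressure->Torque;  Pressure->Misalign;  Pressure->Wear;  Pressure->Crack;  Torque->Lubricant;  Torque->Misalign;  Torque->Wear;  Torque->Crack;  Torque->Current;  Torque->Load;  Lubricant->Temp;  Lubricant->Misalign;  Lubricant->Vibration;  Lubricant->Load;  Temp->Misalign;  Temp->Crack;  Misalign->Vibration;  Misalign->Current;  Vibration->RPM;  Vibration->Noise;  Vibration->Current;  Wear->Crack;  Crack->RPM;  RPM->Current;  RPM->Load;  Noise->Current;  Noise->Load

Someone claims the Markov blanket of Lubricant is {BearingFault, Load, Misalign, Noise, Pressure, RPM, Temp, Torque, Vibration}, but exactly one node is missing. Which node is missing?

Voltage

Recall MB(v) = parents ∪ children ∪ spouses, where spouses are the other parents of v's children.
Lubricant's parents: Torque, Voltage.
Children of Lubricant: Load, Misalign, Temp, Vibration.
Other parents of Lubricant's children:
  Temp's other parent is BearingFault.
  Misalign's other parents are Pressure, Temp, Torque, Voltage.
  Vibration's other parent is Misalign.
  Load's other parents are Noise, RPM, Torque.
MB(Lubricant) = {BearingFault, Load, Misalign, Noise, Pressure, RPM, Temp, Torque, Vibration, Voltage}.
Comparing with the claimed set, Voltage is missing.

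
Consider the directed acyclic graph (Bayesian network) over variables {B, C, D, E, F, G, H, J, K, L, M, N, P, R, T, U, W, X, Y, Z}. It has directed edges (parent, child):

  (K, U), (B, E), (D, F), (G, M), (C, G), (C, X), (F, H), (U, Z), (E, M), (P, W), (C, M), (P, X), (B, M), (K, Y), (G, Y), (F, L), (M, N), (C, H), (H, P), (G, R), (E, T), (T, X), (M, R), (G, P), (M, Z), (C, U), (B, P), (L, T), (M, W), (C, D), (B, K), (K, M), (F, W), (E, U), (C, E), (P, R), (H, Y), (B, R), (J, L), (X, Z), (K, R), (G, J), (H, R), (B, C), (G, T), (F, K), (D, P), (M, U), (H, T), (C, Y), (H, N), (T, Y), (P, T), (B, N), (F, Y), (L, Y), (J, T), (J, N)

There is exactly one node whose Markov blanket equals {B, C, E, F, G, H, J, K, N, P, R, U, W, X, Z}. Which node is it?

The target node must have every member of {B, C, E, F, G, H, J, K, N, P, R, U, W, X, Z} as a parent, child, or co-parent, and no others.
Parents of M: B, C, E, G, K; children: N, R, U, W, Z; co-parents: B, C, E, F, G, H, J, K, P, U, X.
These exactly cover the given set, so the node is M.

M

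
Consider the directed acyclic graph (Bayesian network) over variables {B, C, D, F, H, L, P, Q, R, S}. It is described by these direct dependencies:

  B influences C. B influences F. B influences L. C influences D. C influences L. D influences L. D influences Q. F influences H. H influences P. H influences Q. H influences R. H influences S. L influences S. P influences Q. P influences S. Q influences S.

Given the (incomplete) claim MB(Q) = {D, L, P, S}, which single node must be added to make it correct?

A node's Markov blanket = Pa ∪ Ch ∪ (parents of Ch other than the node itself).
Pa(Q) = {D, H, P}.
Q has child S.
For each child, the remaining parents (spouses of Q):
  S's other parents are H, L, P.
MB(Q) = {D, H, L, P, S}.
Comparing with the claimed set, H is missing.

H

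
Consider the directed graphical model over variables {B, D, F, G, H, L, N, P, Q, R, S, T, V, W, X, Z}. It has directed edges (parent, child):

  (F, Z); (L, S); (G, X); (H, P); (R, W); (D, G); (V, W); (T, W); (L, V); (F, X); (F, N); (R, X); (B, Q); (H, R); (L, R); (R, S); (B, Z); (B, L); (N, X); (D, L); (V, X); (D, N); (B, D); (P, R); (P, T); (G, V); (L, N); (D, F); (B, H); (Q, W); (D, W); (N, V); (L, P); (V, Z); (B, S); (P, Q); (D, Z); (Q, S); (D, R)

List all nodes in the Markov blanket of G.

{D, F, L, N, R, V, X}

Recall MB(v) = parents ∪ children ∪ spouses, where spouses are the other parents of v's children.
G has parent D.
Ch(G) = {V, X}.
Co-parents of G (other parents of its children):
  parents(V) \ {G} = {L, N}.
  X also has parents F, N, R, V.
So the Markov blanket of G is {D, F, L, N, R, V, X}.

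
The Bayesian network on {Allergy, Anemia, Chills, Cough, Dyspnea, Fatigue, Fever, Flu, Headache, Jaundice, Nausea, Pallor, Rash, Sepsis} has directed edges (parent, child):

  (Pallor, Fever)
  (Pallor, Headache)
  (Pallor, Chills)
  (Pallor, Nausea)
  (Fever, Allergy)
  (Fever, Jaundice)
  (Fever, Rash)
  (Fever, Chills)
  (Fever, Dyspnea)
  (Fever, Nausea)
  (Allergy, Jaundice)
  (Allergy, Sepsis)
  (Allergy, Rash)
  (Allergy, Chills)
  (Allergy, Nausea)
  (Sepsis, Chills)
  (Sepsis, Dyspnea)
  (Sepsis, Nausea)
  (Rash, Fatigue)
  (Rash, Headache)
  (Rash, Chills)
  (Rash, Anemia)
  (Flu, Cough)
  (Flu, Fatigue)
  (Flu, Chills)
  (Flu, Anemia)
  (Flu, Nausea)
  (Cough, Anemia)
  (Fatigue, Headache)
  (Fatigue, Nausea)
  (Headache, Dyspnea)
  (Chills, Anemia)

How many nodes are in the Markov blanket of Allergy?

9

Allergy's parents: Fever.
Ch(Allergy) = {Chills, Jaundice, Nausea, Rash, Sepsis}.
Parents of each child, excluding Allergy:
  parents(Jaundice) \ {Allergy} = {Fever}.
  Sepsis has no other parent.
  Rash's other parent is Fever.
  Chills also has parents Fever, Flu, Pallor, Rash, Sepsis.
  Nausea also has parents Fatigue, Fever, Flu, Pallor, Sepsis.
MB(Allergy) = {Chills, Fatigue, Fever, Flu, Jaundice, Nausea, Pallor, Rash, Sepsis}, which has 9 nodes.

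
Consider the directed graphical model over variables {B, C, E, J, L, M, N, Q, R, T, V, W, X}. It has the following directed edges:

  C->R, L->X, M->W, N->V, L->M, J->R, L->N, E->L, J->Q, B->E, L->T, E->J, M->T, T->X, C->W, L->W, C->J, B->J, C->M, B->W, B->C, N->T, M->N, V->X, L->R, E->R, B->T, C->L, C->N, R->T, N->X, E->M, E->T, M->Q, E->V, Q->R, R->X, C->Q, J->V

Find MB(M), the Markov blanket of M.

M's children: N, Q, T, W.
Parents of M: C, E, L.
Other parents of M's children:
  N: C, L
  Q: C, J
  T: B, E, L, N, R
  W: B, C, L
So the Markov blanket of M is {B, C, E, J, L, N, Q, R, T, W}.

{B, C, E, J, L, N, Q, R, T, W}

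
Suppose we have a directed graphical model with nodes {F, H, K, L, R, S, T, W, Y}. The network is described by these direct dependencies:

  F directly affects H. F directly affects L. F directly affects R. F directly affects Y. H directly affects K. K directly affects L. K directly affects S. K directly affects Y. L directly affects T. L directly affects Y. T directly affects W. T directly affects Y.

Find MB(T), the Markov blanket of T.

T's parents: L.
T has children W, Y.
Co-parents of T (other parents of its children):
  W: no additional parents.
  parents(Y) \ {T} = {F, K, L}.
Union: {L} ∪ {W, Y} ∪ {F, K, L} = {F, K, L, W, Y}.

{F, K, L, W, Y}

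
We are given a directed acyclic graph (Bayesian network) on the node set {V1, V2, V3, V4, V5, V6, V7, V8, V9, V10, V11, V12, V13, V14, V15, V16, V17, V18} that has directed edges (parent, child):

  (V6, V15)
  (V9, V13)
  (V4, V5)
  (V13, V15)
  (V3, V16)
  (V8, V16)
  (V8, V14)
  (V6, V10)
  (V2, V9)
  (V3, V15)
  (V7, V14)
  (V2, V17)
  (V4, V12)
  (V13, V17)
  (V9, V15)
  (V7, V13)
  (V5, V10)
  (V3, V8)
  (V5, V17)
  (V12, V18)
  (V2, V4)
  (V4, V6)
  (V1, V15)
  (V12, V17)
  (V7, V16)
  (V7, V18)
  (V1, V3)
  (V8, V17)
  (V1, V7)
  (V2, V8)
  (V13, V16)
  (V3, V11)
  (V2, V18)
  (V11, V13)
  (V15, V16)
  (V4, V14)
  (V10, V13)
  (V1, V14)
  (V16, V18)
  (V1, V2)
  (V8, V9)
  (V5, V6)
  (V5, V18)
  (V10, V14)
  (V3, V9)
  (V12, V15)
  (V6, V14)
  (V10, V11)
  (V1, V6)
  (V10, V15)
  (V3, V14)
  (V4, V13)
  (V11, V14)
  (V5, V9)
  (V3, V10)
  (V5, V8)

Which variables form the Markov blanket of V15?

Recall MB(v) = parents ∪ children ∪ spouses, where spouses are the other parents of v's children.
Pa(V15) = {V1, V3, V6, V9, V10, V12, V13}.
V15's children: V16.
For each child, the remaining parents (spouses of V15):
  V16: V3, V7, V8, V13
MB(V15) = {V1, V3, V6, V7, V8, V9, V10, V12, V13, V16}.

{V1, V3, V6, V7, V8, V9, V10, V12, V13, V16}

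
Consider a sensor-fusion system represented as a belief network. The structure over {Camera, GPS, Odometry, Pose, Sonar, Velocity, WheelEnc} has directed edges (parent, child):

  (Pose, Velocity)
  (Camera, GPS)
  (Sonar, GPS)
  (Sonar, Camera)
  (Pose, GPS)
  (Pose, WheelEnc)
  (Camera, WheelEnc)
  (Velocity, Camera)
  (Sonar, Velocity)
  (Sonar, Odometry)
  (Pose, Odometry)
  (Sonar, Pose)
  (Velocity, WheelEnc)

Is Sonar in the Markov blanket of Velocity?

Sonar is a parent of Velocity.
So Sonar ∈ MB(Velocity).

Yes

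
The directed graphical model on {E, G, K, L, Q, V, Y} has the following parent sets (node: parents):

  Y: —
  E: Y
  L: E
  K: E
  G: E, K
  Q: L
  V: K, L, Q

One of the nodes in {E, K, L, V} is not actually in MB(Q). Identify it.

Pa(Q) = {L}.
Ch(Q) = {V}.
For each child, the remaining parents (spouses of Q):
  V: K, L
MB(Q) = {K, L, V}.
E is neither a parent, child, nor co-parent of Q, so it does not belong.

E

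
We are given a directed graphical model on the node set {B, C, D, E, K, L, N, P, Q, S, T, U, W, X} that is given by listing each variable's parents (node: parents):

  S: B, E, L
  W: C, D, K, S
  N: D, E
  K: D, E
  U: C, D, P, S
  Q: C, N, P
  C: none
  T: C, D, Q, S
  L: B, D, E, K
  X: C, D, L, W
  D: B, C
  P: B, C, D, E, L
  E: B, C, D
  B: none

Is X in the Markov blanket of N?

N's children: Q.
Pa(N) = {D, E}.
For each child, the remaining parents (spouses of N):
  parents(Q) \ {N} = {C, P}.
MB(N) = {C, D, E, P, Q}; X is not in this set.

No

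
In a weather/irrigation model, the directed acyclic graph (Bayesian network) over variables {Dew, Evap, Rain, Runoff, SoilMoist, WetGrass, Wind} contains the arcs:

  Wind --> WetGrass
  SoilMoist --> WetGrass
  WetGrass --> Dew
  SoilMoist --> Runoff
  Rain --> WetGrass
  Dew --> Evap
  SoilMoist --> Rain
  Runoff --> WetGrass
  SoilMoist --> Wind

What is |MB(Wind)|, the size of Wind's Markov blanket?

Wind has parent SoilMoist.
Ch(Wind) = {WetGrass}.
Other parents of Wind's children:
  WetGrass also has parents Rain, Runoff, SoilMoist.
MB(Wind) = {Rain, Runoff, SoilMoist, WetGrass}, which has 4 nodes.

4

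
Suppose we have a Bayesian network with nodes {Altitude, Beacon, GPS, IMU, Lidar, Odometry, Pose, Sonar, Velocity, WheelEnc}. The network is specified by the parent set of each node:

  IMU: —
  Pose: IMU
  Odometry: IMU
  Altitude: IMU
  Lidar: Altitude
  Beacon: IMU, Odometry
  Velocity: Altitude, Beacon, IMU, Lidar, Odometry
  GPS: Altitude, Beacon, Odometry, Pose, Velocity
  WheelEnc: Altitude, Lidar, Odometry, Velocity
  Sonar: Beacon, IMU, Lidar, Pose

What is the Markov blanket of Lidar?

The Markov blanket of a node is its parents, its children, and the other parents of its children.
Lidar's parents: Altitude.
Children of Lidar: Sonar, Velocity, WheelEnc.
Parents of each child, excluding Lidar:
  Velocity's other parents are Altitude, Beacon, IMU, Odometry.
  WheelEnc also has parents Altitude, Odometry, Velocity.
  parents(Sonar) \ {Lidar} = {Beacon, IMU, Pose}.
MB(Lidar) = {Altitude, Beacon, IMU, Odometry, Pose, Sonar, Velocity, WheelEnc}.

{Altitude, Beacon, IMU, Odometry, Pose, Sonar, Velocity, WheelEnc}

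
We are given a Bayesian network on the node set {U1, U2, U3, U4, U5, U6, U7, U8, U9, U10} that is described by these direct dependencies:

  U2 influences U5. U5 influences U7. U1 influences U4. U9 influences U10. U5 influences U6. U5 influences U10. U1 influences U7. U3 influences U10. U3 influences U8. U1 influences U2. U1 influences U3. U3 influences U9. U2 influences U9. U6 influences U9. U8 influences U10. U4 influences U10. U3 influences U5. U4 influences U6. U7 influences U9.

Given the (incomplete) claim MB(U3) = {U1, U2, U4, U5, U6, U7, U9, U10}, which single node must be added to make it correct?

A node's Markov blanket = Pa ∪ Ch ∪ (parents of Ch other than the node itself).
Children of U3: U5, U8, U9, U10.
Parents of U3: U1.
Co-parents of U3 (other parents of its children):
  parents(U5) \ {U3} = {U2}.
  U8 has no other parent.
  U9's other parents are U2, U6, U7.
  parents(U10) \ {U3} = {U4, U5, U8, U9}.
MB(U3) = {U1, U2, U4, U5, U6, U7, U8, U9, U10}.
Comparing with the claimed set, U8 is missing.

U8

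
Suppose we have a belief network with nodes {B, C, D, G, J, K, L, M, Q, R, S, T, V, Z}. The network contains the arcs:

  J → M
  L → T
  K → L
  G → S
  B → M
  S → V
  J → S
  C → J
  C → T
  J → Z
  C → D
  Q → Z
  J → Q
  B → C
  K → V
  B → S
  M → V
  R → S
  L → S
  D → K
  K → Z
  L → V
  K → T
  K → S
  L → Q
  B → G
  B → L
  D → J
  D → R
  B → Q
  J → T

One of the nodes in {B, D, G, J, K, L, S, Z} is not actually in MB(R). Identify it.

Recall MB(v) = parents ∪ children ∪ spouses, where spouses are the other parents of v's children.
R's parents: D.
R's children: S.
Co-parents of R (other parents of its children):
  parents(S) \ {R} = {B, G, J, K, L}.
MB(R) = {B, D, G, J, K, L, S}.
Z is neither a parent, child, nor co-parent of R, so it does not belong.

Z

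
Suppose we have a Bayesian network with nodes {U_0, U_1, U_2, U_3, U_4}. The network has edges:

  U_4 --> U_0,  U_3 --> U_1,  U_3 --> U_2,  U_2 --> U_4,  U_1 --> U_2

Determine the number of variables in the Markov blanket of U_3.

2

U_3 has no parents.
U_3's children: U_1, U_2.
Other parents of U_3's children:
  U_1: —
  U_2: U_1
MB(U_3) = {U_1, U_2}, which has 2 nodes.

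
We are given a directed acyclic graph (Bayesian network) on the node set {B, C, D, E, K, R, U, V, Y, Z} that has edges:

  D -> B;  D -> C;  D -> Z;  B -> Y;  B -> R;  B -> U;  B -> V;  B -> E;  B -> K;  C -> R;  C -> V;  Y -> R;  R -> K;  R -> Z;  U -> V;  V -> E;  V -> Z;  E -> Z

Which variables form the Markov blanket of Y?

The Markov blanket of a node is its parents, its children, and the other parents of its children.
Y's parents: B.
Children of Y: R.
Parents of each child, excluding Y:
  R's other parents are B, C.
Union: {B} ∪ {R} ∪ {B, C} = {B, C, R}.

{B, C, R}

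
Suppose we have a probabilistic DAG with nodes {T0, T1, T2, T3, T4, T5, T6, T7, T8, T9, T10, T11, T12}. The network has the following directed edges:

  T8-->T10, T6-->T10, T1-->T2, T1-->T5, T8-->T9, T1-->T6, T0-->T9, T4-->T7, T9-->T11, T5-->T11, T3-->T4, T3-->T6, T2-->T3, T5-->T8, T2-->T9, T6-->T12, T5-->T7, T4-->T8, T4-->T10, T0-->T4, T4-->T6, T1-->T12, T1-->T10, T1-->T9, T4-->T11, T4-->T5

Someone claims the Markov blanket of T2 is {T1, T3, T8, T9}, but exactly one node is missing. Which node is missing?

Recall MB(v) = parents ∪ children ∪ spouses, where spouses are the other parents of v's children.
Pa(T2) = {T1}.
Children of T2: T3, T9.
For each child, the remaining parents (spouses of T2):
  T3 has no other parent.
  T9 also has parents T0, T1, T8.
MB(T2) = {T0, T1, T3, T8, T9}.
Comparing with the claimed set, T0 is missing.

T0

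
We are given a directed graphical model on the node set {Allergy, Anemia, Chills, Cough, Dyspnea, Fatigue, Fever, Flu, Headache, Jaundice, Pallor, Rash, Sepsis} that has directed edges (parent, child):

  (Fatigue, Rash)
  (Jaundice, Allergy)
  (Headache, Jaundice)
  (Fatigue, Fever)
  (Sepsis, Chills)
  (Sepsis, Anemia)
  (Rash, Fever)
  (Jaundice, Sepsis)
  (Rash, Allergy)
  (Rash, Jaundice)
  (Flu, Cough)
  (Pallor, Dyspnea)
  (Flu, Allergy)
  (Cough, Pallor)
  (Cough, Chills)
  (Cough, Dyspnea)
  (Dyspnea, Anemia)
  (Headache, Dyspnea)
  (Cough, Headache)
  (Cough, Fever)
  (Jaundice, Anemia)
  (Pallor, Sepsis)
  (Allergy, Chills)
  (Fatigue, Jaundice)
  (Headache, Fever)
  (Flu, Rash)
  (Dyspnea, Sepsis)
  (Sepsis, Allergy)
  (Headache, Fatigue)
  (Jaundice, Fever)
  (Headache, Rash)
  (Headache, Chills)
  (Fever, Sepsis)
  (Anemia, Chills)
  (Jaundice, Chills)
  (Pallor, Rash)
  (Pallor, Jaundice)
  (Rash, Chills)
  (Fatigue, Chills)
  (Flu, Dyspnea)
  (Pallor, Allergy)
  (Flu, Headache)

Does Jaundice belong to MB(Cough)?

Jaundice is a co-parent of Cough: both are parents of Fever, Chills.
So Jaundice ∈ MB(Cough).

Yes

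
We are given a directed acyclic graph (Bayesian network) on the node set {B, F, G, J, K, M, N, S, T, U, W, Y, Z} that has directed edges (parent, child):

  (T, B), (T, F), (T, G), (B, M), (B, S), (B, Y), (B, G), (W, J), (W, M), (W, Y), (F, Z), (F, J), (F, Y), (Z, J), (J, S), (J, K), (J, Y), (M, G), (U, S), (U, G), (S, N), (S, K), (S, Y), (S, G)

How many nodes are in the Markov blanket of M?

6

A node's Markov blanket = Pa ∪ Ch ∪ (parents of Ch other than the node itself).
Pa(M) = {B, W}.
Ch(M) = {G}.
Parents of each child, excluding M:
  parents(G) \ {M} = {B, S, T, U}.
MB(M) = {B, G, S, T, U, W}, which has 6 nodes.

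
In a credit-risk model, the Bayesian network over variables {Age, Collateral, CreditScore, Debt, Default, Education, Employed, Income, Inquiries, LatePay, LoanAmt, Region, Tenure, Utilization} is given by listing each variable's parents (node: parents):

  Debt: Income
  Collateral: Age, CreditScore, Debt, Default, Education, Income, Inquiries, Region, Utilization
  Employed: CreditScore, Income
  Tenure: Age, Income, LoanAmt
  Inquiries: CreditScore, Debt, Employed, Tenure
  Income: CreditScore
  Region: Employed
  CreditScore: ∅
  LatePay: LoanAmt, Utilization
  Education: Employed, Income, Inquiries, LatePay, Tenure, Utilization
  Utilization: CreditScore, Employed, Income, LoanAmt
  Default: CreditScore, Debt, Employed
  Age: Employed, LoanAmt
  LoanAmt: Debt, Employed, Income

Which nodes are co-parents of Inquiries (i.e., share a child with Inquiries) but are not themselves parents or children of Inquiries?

{Age, Default, Income, LatePay, Region, Utilization}

Children of Inquiries: Collateral, Education.
  Education's other parents are Employed, Income, LatePay, Tenure, Utilization.
  parents(Collateral) \ {Inquiries} = {Age, CreditScore, Debt, Default, Education, Income, Region, Utilization}.
Excluding nodes already adjacent to Inquiries (Collateral, CreditScore, Debt, Education, Employed, Tenure), the co-parent-only contribution is {Age, Default, Income, LatePay, Region, Utilization}.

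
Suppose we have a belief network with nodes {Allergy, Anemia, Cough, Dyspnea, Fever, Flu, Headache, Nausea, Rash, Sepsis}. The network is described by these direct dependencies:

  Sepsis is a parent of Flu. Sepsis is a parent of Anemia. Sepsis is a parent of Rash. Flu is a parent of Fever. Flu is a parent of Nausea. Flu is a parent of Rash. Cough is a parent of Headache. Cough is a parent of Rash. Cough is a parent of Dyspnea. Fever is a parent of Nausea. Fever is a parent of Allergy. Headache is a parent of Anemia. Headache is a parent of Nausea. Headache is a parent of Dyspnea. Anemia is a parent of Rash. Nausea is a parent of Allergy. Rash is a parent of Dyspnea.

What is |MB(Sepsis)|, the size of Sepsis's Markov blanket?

Sepsis's children: Anemia, Flu, Rash.
Parents of Sepsis: none.
Other parents of Sepsis's children:
  Flu: no additional parents.
  Anemia's other parent is Headache.
  Rash also has parents Anemia, Cough, Flu.
MB(Sepsis) = {Anemia, Cough, Flu, Headache, Rash}, which has 5 nodes.

5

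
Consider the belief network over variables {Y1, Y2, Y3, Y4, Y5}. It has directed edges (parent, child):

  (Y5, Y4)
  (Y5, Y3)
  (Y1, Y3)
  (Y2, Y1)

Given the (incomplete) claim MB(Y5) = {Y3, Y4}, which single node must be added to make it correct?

Y5 has children Y3, Y4.
Pa(Y5) = {}.
For each child, the remaining parents (spouses of Y5):
  Y3's other parent is Y1.
  Y4: no additional parents.
MB(Y5) = {Y1, Y3, Y4}.
Comparing with the claimed set, Y1 is missing.

Y1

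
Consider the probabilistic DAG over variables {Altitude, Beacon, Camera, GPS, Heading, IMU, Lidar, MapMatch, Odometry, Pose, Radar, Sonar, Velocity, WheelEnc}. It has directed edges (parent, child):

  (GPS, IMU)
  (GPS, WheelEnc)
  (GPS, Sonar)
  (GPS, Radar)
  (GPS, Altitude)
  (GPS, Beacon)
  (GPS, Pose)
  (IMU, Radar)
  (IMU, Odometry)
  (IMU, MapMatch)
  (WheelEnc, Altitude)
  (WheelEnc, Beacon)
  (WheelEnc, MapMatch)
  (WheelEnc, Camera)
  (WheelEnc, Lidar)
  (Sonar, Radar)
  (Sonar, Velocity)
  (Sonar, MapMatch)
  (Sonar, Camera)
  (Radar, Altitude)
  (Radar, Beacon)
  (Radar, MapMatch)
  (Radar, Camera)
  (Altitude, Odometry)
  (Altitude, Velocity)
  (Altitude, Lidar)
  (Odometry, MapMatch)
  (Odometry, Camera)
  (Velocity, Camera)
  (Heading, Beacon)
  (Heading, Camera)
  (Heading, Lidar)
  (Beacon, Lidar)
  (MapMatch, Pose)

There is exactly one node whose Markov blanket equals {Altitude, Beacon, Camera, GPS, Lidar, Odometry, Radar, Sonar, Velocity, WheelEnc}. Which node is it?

The target node must have every member of {Altitude, Beacon, Camera, GPS, Lidar, Odometry, Radar, Sonar, Velocity, WheelEnc} as a parent, child, or co-parent, and no others.
Parents of Heading: none; children: Beacon, Camera, Lidar; co-parents: Altitude, Beacon, GPS, Odometry, Radar, Sonar, Velocity, WheelEnc.
These exactly cover the given set, so the node is Heading.

Heading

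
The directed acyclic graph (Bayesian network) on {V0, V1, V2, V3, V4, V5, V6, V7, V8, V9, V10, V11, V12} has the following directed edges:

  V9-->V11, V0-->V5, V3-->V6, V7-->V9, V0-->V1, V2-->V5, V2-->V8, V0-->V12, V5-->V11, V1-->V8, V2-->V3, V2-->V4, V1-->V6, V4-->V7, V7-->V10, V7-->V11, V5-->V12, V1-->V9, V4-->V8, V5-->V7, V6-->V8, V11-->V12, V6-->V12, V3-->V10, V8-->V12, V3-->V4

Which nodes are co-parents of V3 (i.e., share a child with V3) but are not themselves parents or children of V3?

Children of V3: V4, V6, V10.
  V4 also has parent V2.
  V6 also has parent V1.
  parents(V10) \ {V3} = {V7}.
Excluding nodes already adjacent to V3 (V2, V4, V6, V10), the co-parent-only contribution is {V1, V7}.

{V1, V7}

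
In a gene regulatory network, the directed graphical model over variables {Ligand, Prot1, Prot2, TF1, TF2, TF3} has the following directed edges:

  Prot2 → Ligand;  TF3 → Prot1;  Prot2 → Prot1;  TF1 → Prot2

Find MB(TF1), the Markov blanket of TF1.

{Prot2}

The Markov blanket of a node is its parents, its children, and the other parents of its children.
TF1's parents: none.
Ch(TF1) = {Prot2}.
Parents of each child, excluding TF1:
  Prot2: —
Union: {} ∪ {Prot2} ∪ {} = {Prot2}.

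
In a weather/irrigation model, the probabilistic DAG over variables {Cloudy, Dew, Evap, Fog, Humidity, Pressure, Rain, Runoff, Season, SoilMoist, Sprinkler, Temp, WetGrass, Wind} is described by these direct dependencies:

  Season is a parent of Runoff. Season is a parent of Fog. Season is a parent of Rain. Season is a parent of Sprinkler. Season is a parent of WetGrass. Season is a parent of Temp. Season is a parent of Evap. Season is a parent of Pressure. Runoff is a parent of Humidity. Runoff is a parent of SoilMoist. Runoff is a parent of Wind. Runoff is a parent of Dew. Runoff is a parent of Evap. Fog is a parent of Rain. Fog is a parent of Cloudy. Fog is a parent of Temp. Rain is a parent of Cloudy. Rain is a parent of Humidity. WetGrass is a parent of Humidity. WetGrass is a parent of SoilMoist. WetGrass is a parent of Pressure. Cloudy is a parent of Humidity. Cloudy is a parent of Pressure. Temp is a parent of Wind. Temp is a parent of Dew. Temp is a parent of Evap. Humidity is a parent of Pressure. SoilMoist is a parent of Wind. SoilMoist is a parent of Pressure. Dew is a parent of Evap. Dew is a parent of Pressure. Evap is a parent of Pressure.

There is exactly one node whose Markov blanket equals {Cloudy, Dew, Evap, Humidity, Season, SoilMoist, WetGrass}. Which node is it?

The target node must have every member of {Cloudy, Dew, Evap, Humidity, Season, SoilMoist, WetGrass} as a parent, child, or co-parent, and no others.
Parents of Pressure: Cloudy, Dew, Evap, Humidity, Season, SoilMoist, WetGrass; children: none; co-parents: none.
These exactly cover the given set, so the node is Pressure.

Pressure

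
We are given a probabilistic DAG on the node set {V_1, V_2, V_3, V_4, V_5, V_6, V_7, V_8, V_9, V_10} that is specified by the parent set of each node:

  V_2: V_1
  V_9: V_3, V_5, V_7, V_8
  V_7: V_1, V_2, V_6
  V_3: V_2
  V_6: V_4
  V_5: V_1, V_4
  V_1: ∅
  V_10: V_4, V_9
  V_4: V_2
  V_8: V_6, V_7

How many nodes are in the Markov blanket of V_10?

2

V_10's parents: V_4, V_9.
Children of V_10: none.
V_10 has no children, so there are no co-parents.
MB(V_10) = {V_4, V_9}, which has 2 nodes.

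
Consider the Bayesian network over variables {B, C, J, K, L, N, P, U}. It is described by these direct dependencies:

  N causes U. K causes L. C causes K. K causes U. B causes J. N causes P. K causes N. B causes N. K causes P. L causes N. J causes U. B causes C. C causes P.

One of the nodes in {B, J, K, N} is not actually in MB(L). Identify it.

J

L's parents: K.
L's children: N.
Other parents of L's children:
  N also has parents B, K.
MB(L) = {B, K, N}.
J is neither a parent, child, nor co-parent of L, so it does not belong.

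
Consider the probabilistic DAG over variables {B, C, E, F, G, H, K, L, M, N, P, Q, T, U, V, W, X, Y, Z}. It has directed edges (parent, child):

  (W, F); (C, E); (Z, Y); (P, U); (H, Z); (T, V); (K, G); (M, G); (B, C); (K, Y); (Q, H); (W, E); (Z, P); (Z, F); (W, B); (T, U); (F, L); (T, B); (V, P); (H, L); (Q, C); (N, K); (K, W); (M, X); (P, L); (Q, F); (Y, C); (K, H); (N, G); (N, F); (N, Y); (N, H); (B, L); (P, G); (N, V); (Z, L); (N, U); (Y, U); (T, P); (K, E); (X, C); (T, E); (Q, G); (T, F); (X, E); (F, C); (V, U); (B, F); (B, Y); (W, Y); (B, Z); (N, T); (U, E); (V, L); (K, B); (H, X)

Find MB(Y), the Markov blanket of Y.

{B, C, F, K, N, P, Q, T, U, V, W, X, Z}

A node's Markov blanket = Pa ∪ Ch ∪ (parents of Ch other than the node itself).
Children of Y: C, U.
Pa(Y) = {B, K, N, W, Z}.
Co-parents of Y (other parents of its children):
  U: N, P, T, V
  C: B, F, Q, X
Taking the union gives {B, C, F, K, N, P, Q, T, U, V, W, X, Z}.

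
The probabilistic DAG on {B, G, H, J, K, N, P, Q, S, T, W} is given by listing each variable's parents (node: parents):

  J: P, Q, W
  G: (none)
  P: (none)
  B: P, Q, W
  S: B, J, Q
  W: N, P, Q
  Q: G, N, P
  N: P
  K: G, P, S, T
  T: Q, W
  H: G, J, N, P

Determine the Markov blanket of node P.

A node's Markov blanket = Pa ∪ Ch ∪ (parents of Ch other than the node itself).
P has no parents.
Ch(P) = {B, H, J, K, N, Q, W}.
Parents of each child, excluding P:
  N has no other parent.
  Q also has parents G, N.
  W's other parents are N, Q.
  parents(B) \ {P} = {Q, W}.
  J's other parents are Q, W.
  K's other parents are G, S, T.
  H's other parents are G, J, N.
Taking the union gives {B, G, H, J, K, N, Q, S, T, W}.

{B, G, H, J, K, N, Q, S, T, W}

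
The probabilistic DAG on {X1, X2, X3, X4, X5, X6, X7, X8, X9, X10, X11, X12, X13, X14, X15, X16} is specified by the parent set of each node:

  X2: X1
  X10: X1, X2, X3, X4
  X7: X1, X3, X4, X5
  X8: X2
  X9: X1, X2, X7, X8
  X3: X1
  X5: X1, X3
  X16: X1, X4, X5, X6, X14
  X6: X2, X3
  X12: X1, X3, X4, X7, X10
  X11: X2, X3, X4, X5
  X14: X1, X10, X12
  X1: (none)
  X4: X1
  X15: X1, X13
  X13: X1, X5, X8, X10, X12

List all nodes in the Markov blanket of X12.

X12's parents: X1, X3, X4, X7, X10.
X12 has children X13, X14.
Parents of each child, excluding X12:
  X13's other parents are X1, X5, X8, X10.
  X14 also has parents X1, X10.
Taking the union gives {X1, X3, X4, X5, X7, X8, X10, X13, X14}.

{X1, X3, X4, X5, X7, X8, X10, X13, X14}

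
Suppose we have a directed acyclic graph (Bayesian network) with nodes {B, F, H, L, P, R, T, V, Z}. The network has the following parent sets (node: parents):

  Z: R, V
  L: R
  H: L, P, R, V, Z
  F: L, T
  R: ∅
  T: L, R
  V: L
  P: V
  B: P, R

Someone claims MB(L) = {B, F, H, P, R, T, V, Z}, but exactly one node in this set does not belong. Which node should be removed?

B

Recall MB(v) = parents ∪ children ∪ spouses, where spouses are the other parents of v's children.
L's parents: R.
L's children: F, H, T, V.
Parents of each child, excluding L:
  V: —
  T: R
  H: P, R, V, Z
  F: T
MB(L) = {F, H, P, R, T, V, Z}.
B is neither a parent, child, nor co-parent of L, so it does not belong.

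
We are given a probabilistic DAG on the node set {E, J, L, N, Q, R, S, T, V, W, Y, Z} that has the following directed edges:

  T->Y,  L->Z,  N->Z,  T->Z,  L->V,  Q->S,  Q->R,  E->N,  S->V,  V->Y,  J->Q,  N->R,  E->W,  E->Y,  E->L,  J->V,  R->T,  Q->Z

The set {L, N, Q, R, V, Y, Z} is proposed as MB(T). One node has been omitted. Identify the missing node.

Parents of T: R.
T has children Y, Z.
Parents of each child, excluding T:
  Y: E, V
  Z: L, N, Q
MB(T) = {E, L, N, Q, R, V, Y, Z}.
Comparing with the claimed set, E is missing.

E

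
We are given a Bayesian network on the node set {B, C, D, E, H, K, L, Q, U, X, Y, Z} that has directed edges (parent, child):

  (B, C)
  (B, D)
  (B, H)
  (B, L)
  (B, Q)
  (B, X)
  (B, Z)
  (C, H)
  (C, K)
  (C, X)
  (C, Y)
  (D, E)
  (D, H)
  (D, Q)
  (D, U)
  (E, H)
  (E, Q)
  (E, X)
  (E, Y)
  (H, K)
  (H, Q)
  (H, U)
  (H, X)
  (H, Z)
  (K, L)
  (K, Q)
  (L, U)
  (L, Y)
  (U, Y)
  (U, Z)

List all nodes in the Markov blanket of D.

{B, C, E, H, K, L, Q, U}

A node's Markov blanket = Pa ∪ Ch ∪ (parents of Ch other than the node itself).
D has parent B.
D's children: E, H, Q, U.
Parents of each child, excluding D:
  E: —
  H: B, C, E
  Q: B, E, H, K
  U: H, L
So the Markov blanket of D is {B, C, E, H, K, L, Q, U}.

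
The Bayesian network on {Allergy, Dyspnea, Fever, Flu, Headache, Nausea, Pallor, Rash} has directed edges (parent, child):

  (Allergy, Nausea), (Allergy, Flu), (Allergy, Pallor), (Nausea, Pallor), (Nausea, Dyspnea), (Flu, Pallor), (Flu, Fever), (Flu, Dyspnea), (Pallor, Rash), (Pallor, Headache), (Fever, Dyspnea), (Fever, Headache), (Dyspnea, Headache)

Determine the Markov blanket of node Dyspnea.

The Markov blanket of a node is its parents, its children, and the other parents of its children.
Dyspnea's parents: Fever, Flu, Nausea.
Dyspnea has child Headache.
Co-parents of Dyspnea (other parents of its children):
  Headache also has parents Fever, Pallor.
Taking the union gives {Fever, Flu, Headache, Nausea, Pallor}.

{Fever, Flu, Headache, Nausea, Pallor}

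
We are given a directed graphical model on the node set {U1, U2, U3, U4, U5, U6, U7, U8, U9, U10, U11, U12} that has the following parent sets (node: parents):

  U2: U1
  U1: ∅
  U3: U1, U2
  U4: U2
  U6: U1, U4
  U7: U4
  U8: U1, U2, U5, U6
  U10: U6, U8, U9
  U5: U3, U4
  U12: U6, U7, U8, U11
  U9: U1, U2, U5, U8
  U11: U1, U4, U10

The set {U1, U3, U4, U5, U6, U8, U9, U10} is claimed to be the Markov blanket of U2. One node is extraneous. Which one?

The Markov blanket of a node is its parents, its children, and the other parents of its children.
U2's parents: U1.
U2's children: U3, U4, U8, U9.
Parents of each child, excluding U2:
  U3: U1
  U4: —
  U8: U1, U5, U6
  U9: U1, U5, U8
MB(U2) = {U1, U3, U4, U5, U6, U8, U9}.
U10 is neither a parent, child, nor co-parent of U2, so it does not belong.

U10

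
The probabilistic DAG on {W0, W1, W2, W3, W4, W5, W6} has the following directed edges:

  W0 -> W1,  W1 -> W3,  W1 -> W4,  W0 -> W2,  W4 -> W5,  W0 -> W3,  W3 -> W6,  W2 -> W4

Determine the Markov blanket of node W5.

W5 has parent W4.
Children of W5: none.
With no children, W5 has no spouses; the co-parent set is empty.
So the Markov blanket of W5 is {W4}.

{W4}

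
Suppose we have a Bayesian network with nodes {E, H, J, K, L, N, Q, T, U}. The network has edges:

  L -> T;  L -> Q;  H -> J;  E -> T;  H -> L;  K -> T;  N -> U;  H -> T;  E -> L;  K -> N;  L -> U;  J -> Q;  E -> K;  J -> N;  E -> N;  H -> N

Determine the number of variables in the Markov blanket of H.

H's parents: none.
H's children: J, L, N, T.
Co-parents of H (other parents of its children):
  J has no other parent.
  L also has parent E.
  N's other parents are E, J, K.
  parents(T) \ {H} = {E, K, L}.
MB(H) = {E, J, K, L, N, T}, which has 6 nodes.

6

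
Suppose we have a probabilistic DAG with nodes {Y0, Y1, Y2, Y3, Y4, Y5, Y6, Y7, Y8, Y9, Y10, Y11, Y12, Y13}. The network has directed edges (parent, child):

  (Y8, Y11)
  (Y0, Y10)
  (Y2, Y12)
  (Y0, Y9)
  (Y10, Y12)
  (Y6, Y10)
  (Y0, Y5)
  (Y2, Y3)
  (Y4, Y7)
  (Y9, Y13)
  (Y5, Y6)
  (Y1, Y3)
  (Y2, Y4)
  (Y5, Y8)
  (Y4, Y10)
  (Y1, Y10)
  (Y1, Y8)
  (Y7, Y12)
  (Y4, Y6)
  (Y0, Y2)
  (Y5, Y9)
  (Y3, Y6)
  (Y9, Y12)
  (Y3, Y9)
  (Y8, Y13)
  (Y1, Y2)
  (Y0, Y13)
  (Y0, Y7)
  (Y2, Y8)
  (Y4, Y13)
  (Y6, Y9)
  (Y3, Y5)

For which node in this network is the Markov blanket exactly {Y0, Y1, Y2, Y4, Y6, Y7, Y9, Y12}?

Y10

The target node must have every member of {Y0, Y1, Y2, Y4, Y6, Y7, Y9, Y12} as a parent, child, or co-parent, and no others.
Parents of Y10: Y0, Y1, Y4, Y6; children: Y12; co-parents: Y2, Y7, Y9.
These exactly cover the given set, so the node is Y10.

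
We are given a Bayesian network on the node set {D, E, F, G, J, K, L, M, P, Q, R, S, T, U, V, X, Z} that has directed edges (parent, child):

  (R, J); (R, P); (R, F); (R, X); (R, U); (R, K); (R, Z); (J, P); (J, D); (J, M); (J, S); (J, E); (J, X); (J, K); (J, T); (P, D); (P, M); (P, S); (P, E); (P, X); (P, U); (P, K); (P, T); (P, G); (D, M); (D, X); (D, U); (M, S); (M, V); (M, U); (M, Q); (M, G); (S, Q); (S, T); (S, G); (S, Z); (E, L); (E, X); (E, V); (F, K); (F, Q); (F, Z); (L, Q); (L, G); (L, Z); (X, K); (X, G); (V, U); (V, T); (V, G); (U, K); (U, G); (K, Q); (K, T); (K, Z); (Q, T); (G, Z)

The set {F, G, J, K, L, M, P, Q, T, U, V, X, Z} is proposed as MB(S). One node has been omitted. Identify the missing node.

A node's Markov blanket = Pa ∪ Ch ∪ (parents of Ch other than the node itself).
S has parents J, M, P.
Children of S: G, Q, T, Z.
Co-parents of S (other parents of its children):
  Q's other parents are F, K, L, M.
  T also has parents J, K, P, Q, V.
  parents(G) \ {S} = {L, M, P, U, V, X}.
  parents(Z) \ {S} = {F, G, K, L, R}.
MB(S) = {F, G, J, K, L, M, P, Q, R, T, U, V, X, Z}.
Comparing with the claimed set, R is missing.

R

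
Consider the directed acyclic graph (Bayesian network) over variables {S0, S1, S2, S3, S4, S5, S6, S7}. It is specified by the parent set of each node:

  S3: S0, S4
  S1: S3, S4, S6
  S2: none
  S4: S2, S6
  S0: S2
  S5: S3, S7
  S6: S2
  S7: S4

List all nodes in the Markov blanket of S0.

Pa(S0) = {S2}.
Ch(S0) = {S3}.
Other parents of S0's children:
  S3: S4
Taking the union gives {S2, S3, S4}.

{S2, S3, S4}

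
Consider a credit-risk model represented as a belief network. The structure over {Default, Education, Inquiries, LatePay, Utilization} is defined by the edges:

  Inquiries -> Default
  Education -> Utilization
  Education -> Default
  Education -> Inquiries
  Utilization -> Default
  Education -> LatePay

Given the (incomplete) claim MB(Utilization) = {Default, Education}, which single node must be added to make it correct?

Pa(Utilization) = {Education}.
Utilization has child Default.
Co-parents of Utilization (other parents of its children):
  Default: Education, Inquiries
MB(Utilization) = {Default, Education, Inquiries}.
Comparing with the claimed set, Inquiries is missing.

Inquiries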